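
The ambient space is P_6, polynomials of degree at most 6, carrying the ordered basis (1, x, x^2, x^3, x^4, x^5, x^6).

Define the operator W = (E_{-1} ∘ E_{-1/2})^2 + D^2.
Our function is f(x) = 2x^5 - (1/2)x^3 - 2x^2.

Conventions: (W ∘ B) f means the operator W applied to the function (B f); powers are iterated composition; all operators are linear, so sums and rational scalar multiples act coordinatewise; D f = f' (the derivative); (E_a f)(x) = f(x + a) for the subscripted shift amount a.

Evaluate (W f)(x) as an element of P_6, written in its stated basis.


the result is g(x) = 2x^5 - 30x^4 + (439/2)x^3 - (1075/2)x^2 + (1611/2)x - 989/2

E_{-1/2} f = 2x^5 - 5x^4 + (9/2)x^3 - (15/4)x^2 + (9/4)x - 1/2
E_{-1} E_{-1/2} f = 2x^5 - 15x^4 + (89/2)x^3 - (269/4)x^2 + (213/4)x - 18
E_{-1/2} (E_{-1} ∘ E_{-1/2}) f = 2x^5 - 20x^4 + (159/2)x^3 - 159x^2 + 162x - 68
E_{-1} E_{-1/2} (E_{-1} ∘ E_{-1/2}) f = 2x^5 - 30x^4 + (359/2)x^3 - (1075/2)x^2 + (1617/2)x - 981/2
D f = 10x^4 - (3/2)x^2 - 4x
D D f = 40x^3 - 3x - 4
((E_{-1} ∘ E_{-1/2})^2 + D^2) f = 2x^5 - 30x^4 + (439/2)x^3 - (1075/2)x^2 + (1611/2)x - 989/2


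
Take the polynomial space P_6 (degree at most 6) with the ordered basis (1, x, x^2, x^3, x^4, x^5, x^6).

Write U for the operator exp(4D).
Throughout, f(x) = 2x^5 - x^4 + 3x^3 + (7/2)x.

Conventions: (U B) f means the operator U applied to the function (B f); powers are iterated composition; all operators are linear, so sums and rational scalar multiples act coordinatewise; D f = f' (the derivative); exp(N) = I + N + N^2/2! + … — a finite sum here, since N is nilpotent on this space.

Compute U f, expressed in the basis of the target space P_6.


order-1 term: 40x^4 - 16x^3 + 36x^2 + 14
order-2 term: 320x^3 - 96x^2 + 144x
order-3 term: 1280x^2 - 256x + 192
order-4 term: 2560x - 256
order-5 term: 2048
the series for exp(4D) f terminates at order 5
exp(4D) f = 2x^5 + 39x^4 + 307x^3 + 1220x^2 + (4903/2)x + 1998

the image equals g(x) = 2x^5 + 39x^4 + 307x^3 + 1220x^2 + (4903/2)x + 1998


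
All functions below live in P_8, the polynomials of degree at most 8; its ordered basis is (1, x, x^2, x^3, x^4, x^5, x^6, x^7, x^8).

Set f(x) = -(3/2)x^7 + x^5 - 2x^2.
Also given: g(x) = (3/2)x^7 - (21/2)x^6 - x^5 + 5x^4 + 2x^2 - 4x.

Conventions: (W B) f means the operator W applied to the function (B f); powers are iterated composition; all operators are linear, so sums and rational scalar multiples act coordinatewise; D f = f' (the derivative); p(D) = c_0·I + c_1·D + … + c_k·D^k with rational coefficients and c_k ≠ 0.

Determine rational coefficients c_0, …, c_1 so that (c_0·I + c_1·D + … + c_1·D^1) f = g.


p(D) = -I + D, i.e. c_0 = -1, c_1 = 1

D^0 f = -(3/2)x^7 + x^5 - 2x^2
D^1 f = -(21/2)x^6 + 5x^4 - 4x
matching coefficients of g against c_0 f + c_1 Df + … from the top degree down determines the c_i
solution: c_0 = -1, c_1 = 1


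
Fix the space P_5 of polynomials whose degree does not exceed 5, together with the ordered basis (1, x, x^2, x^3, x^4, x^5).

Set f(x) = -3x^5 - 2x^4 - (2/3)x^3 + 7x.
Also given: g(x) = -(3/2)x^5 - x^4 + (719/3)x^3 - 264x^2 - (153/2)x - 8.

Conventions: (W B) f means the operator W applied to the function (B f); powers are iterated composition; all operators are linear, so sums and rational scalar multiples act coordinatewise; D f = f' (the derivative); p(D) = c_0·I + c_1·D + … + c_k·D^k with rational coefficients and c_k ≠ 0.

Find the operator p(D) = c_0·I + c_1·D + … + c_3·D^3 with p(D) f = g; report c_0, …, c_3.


p(D) = (1/2)·I − 4·D^2 + 2·D^3, i.e. c_0 = 1/2, c_1 = 0, c_2 = -4, c_3 = 2

D^0 f = -3x^5 - 2x^4 - (2/3)x^3 + 7x
D^1 f = -15x^4 - 8x^3 - 2x^2 + 7
D^2 f = -60x^3 - 24x^2 - 4x
D^3 f = -180x^2 - 48x - 4
matching coefficients of g against c_0 f + c_1 Df + … from the top degree down determines the c_i
solution: c_0 = 1/2, c_1 = 0, c_2 = -4, c_3 = 2


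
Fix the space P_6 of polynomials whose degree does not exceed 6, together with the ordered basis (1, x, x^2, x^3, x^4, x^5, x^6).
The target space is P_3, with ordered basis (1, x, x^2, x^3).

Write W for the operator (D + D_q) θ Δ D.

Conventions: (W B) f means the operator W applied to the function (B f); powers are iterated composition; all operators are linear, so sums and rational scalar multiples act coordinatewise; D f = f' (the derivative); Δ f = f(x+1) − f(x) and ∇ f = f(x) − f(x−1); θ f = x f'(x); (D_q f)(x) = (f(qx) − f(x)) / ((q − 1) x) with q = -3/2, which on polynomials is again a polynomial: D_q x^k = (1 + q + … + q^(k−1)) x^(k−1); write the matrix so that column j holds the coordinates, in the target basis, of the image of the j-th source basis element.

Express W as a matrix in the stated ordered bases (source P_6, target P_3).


image of 1: 0
image of x: 0
image of x^2: 0
image of x^3: 12
image of x^4: 36x + 24
image of x^5: 285x^2 + 90x + 40
image of x^6: 285x^3 + 855x^2 + 180x + 60
each image's coordinates form column j of the matrix

the matrix is [[0, 0, 0, 12, 24, 40, 60]; [0, 0, 0, 0, 36, 90, 180]; [0, 0, 0, 0, 0, 285, 855]; [0, 0, 0, 0, 0, 0, 285]] (rows listed top to bottom)


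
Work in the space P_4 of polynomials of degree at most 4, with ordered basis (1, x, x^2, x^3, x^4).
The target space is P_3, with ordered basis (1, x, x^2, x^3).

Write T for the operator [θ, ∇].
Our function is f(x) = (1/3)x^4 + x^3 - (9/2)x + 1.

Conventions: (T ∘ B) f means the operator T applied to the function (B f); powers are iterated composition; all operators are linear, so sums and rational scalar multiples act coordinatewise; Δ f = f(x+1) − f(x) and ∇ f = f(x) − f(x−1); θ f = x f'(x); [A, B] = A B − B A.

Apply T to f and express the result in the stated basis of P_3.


g(x) = -(4/3)x^3 + x^2 + 2x + 17/6

∇ f = (4/3)x^3 + x^2 - (5/3)x - 23/6
θ ∇ f = 4x^3 + 2x^2 - (5/3)x
θ f = (4/3)x^4 + 3x^3 - (9/2)x
∇ θ f = (16/3)x^3 + x^2 - (11/3)x - 17/6
[θ, ∇] f = -(4/3)x^3 + x^2 + 2x + 17/6


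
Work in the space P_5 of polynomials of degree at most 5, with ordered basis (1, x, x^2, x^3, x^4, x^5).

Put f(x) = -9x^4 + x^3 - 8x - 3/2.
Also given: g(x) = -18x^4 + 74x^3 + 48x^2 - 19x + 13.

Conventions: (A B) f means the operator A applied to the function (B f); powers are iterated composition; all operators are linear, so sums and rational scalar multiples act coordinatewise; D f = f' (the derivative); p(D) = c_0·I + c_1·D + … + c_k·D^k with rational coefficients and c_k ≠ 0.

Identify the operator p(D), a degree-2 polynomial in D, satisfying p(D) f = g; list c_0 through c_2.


p(D) = 2·I − 2·D − (1/2)·D^2, i.e. c_0 = 2, c_1 = -2, c_2 = -1/2

D^0 f = -9x^4 + x^3 - 8x - 3/2
D^1 f = -36x^3 + 3x^2 - 8
D^2 f = -108x^2 + 6x
matching coefficients of g against c_0 f + c_1 Df + … from the top degree down determines the c_i
solution: c_0 = 2, c_1 = -2, c_2 = -1/2


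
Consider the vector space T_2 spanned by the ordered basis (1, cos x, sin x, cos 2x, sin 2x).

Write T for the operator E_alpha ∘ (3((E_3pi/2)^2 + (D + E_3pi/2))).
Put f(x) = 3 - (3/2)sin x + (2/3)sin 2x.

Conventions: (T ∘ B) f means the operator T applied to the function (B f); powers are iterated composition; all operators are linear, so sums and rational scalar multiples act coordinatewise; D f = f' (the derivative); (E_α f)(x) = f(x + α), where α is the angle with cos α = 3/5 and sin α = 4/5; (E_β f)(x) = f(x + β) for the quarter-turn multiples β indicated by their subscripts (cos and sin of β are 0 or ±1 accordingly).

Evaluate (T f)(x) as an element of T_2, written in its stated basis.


E_3pi/2 f = 3 + (3/2)cos x - (2/3)sin 2x
E_3pi/2 E_3pi/2 f = 3 + (3/2)sin x + (2/3)sin 2x
D f = -(3/2)cos x + (4/3)cos 2x
E_3pi/2 f = 3 + (3/2)cos x - (2/3)sin 2x
(D + E_3pi/2) f = 3 + (4/3)cos 2x - (2/3)sin 2x
((E_3pi/2)^2 + (D + E_3pi/2)) f = 6 + (3/2)sin x + (4/3)cos 2x
(3((E_3pi/2)^2 + (D + E_3pi/2))) f = 18 + (9/2)sin x + 4cos 2x
E_alpha (3((E_3pi/2)^2 + (D + E_3pi/2))) f = 18 + (18/5)cos x + (27/10)sin x - (28/25)cos 2x - (96/25)sin 2x

the result is g(x) = 18 + (18/5)cos x + (27/10)sin x - (28/25)cos 2x - (96/25)sin 2x


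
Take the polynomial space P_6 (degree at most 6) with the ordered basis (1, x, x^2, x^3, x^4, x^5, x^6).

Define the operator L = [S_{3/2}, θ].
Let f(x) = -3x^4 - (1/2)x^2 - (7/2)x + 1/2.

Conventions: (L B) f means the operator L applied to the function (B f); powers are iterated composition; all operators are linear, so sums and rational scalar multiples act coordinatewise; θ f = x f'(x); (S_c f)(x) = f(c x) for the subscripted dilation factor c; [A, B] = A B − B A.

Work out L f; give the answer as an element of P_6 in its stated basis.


θ f = -12x^4 - x^2 - (7/2)x
S_{3/2} θ f = -(243/4)x^4 - (9/4)x^2 - (21/4)x
S_{3/2} f = -(243/16)x^4 - (9/8)x^2 - (21/4)x + 1/2
θ S_{3/2} f = -(243/4)x^4 - (9/4)x^2 - (21/4)x
[S_{3/2}, θ] f = 0

the result is g(x) = 0


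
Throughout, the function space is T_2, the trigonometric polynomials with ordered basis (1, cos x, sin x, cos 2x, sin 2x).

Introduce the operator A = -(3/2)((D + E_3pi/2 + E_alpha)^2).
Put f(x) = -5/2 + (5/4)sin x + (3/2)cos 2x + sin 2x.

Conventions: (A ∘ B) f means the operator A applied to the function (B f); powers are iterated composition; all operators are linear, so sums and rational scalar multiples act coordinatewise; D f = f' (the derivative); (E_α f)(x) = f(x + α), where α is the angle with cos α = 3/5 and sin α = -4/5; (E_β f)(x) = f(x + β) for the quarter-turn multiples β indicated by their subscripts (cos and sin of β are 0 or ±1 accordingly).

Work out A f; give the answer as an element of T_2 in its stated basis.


the image equals g(x) = 15 + (9/5)cos x + (21/40)sin x + (1713/625)cos 2x - (4266/625)sin 2x

D f = (5/4)cos x + 2cos 2x - 3sin 2x
E_3pi/2 f = -5/2 - (5/4)cos x - (3/2)cos 2x - sin 2x
E_alpha f = -5/2 - cos x + (3/4)sin x - (69/50)cos 2x + (29/25)sin 2x
(D + E_3pi/2 + E_alpha) f = -5 - cos x + (3/4)sin x - (22/25)cos 2x - (71/25)sin 2x
D (D + E_3pi/2 + E_alpha) f = (3/4)cos x + sin x - (142/25)cos 2x + (44/25)sin 2x
E_3pi/2 (D + E_3pi/2 + E_alpha) f = -5 - (3/4)cos x - sin x + (22/25)cos 2x + (71/25)sin 2x
E_alpha (D + E_3pi/2 + E_alpha) f = -5 - (6/5)cos x - (7/20)sin x + (1858/625)cos 2x - (31/625)sin 2x
(D + E_3pi/2 + E_alpha) (D + E_3pi/2 + E_alpha) f = -10 - (6/5)cos x - (7/20)sin x - (1142/625)cos 2x + (2844/625)sin 2x
(-(3/2)((D + E_3pi/2 + E_alpha)^2)) f = 15 + (9/5)cos x + (21/40)sin x + (1713/625)cos 2x - (4266/625)sin 2x


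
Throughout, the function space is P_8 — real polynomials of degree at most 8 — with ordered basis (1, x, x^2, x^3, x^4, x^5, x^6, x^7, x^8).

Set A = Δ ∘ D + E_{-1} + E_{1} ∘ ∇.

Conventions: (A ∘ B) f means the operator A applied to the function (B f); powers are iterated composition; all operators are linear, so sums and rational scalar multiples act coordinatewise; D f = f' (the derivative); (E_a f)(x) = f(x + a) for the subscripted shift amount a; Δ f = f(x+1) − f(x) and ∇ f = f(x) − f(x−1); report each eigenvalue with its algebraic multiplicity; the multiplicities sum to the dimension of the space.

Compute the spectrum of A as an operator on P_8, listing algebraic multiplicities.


image of 1: 1
image of x: x
image of x^2: x^2 + 4
image of x^3: x^3 + 12x + 3
image of x^4: x^4 + 24x^2 + 12x + 6
image of x^5: x^5 + 40x^3 + 30x^2 + 30x + 5
image of x^6: x^6 + 60x^4 + 60x^3 + 90x^2 + 30x + 8
image of x^7: x^7 + 84x^5 + 105x^4 + 210x^3 + 105x^2 + 56x + 7
image of x^8: x^8 + 112x^6 + 168x^5 + 420x^4 + 280x^3 + 224x^2 + 56x + 10
the matrix is upper triangular; its diagonal is (1, 1, 1, 1, 1, 1, 1, 1, 1)
for a triangular matrix the eigenvalues are the diagonal entries, with algebraic multiplicity their repetition count

λ = 1 (multiplicity 9)


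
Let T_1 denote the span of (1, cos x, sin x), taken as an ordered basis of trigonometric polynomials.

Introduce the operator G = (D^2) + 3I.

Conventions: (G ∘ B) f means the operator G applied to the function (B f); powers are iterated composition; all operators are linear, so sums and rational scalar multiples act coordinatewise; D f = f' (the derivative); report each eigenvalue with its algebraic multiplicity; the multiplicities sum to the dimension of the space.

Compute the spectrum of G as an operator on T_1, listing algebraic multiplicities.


λ = 2 (multiplicity 2), λ = 3 (multiplicity 1)

image of 1: 3
image of cos x: 2cos x
image of sin x: 2sin x
the matrix is diagonal; its diagonal is (3, 2, 2)
for a triangular matrix the eigenvalues are the diagonal entries, with algebraic multiplicity their repetition count


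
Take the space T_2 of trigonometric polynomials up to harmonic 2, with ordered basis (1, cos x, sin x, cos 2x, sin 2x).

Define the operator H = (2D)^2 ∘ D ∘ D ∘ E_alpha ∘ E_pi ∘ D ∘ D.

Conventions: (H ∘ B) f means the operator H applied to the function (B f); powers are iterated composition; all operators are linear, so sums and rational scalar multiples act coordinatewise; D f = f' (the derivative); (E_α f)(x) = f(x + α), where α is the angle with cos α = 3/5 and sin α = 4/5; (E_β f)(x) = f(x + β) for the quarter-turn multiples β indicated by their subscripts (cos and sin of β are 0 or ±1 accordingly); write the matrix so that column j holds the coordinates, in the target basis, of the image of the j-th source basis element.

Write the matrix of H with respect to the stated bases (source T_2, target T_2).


image of 1: 0
image of cos x: (12/5)cos x - (16/5)sin x
image of sin x: (16/5)cos x + (12/5)sin x
image of cos 2x: (1792/25)cos 2x + (6144/25)sin 2x
image of sin 2x: -(6144/25)cos 2x + (1792/25)sin 2x
each image's coordinates form column j of the matrix

the matrix is [[0, 0, 0, 0, 0]; [0, 12/5, 16/5, 0, 0]; [0, -16/5, 12/5, 0, 0]; [0, 0, 0, 1792/25, -6144/25]; [0, 0, 0, 6144/25, 1792/25]] (rows listed top to bottom)


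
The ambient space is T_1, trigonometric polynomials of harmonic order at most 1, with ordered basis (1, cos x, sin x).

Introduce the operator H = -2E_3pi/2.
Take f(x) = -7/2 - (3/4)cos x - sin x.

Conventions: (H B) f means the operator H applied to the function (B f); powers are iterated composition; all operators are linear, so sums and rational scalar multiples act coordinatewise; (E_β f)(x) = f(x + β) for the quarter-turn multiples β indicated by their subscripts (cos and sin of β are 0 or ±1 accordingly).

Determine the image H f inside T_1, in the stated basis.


E_3pi/2 f = -7/2 + cos x - (3/4)sin x
(-2E_3pi/2) f = 7 - 2cos x + (3/2)sin x

g(x) = 7 - 2cos x + (3/2)sin x


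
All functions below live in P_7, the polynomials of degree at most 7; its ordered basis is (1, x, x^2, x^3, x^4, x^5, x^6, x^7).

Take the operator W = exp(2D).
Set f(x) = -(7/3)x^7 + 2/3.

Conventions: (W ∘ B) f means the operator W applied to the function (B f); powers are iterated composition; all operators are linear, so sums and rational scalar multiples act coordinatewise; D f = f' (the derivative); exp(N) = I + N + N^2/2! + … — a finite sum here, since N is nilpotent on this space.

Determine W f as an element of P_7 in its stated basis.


order-1 term: -(98/3)x^6
order-2 term: -196x^5
order-3 term: -(1960/3)x^4
order-4 term: -(3920/3)x^3
order-5 term: -1568x^2
order-6 term: -(3136/3)x
order-7 term: -896/3
the series for exp(2D) f terminates at order 7
exp(2D) f = -(7/3)x^7 - (98/3)x^6 - 196x^5 - (1960/3)x^4 - (3920/3)x^3 - 1568x^2 - (3136/3)x - 298

the image equals g(x) = -(7/3)x^7 - (98/3)x^6 - 196x^5 - (1960/3)x^4 - (3920/3)x^3 - 1568x^2 - (3136/3)x - 298


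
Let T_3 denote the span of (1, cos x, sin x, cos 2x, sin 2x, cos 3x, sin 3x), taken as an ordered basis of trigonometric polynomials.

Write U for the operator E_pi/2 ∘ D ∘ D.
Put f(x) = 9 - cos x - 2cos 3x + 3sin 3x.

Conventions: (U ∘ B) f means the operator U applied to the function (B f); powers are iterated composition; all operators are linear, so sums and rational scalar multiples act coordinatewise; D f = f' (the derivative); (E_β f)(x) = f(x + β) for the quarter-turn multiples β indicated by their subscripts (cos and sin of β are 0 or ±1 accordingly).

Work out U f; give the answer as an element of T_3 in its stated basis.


D f = sin x + 9cos 3x + 6sin 3x
D D f = cos x + 18cos 3x - 27sin 3x
E_pi/2 (D ∘ D) f = -sin x + 27cos 3x + 18sin 3x

g(x) = -sin x + 27cos 3x + 18sin 3x


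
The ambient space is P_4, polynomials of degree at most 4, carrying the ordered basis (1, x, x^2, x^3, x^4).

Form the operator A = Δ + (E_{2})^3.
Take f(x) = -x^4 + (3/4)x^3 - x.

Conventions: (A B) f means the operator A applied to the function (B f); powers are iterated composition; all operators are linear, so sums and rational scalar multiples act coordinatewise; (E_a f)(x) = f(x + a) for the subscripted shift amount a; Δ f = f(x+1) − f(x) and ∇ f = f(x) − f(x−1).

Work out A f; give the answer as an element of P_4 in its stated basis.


g(x) = -x^4 - (109/4)x^3 - (825/4)x^2 - (3143/4)x - 4565/4

Δ f = -4x^3 - (15/4)x^2 - (7/4)x - 5/4
E_{2} f = -x^4 - (29/4)x^3 - (39/2)x^2 - 24x - 12
E_{2} E_{2} f = -x^4 - (61/4)x^3 - 87x^2 - 221x - 212
E_{2} E_{2} E_{2} f = -x^4 - (93/4)x^3 - (405/2)x^2 - 784x - 1140
(Δ + (E_{2})^3) f = -x^4 - (109/4)x^3 - (825/4)x^2 - (3143/4)x - 4565/4


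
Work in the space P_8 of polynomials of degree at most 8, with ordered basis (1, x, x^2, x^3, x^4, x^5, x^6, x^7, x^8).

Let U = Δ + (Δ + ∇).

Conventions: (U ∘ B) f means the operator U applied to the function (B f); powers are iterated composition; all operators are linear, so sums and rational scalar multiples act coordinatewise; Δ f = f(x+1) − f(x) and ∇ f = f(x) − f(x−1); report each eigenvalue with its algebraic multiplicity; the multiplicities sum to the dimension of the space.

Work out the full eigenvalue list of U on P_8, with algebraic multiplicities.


λ = 0 (multiplicity 9)

image of 1: 0
image of x: 3
image of x^2: 6x + 1
image of x^3: 9x^2 + 3x + 3
image of x^4: 12x^3 + 6x^2 + 12x + 1
image of x^5: 15x^4 + 10x^3 + 30x^2 + 5x + 3
image of x^6: 18x^5 + 15x^4 + 60x^3 + 15x^2 + 18x + 1
image of x^7: 21x^6 + 21x^5 + 105x^4 + 35x^3 + 63x^2 + 7x + 3
image of x^8: 24x^7 + 28x^6 + 168x^5 + 70x^4 + 168x^3 + 28x^2 + 24x + 1
the matrix is upper triangular; its diagonal is (0, 0, 0, 0, 0, 0, 0, 0, 0)
for a triangular matrix the eigenvalues are the diagonal entries, with algebraic multiplicity their repetition count


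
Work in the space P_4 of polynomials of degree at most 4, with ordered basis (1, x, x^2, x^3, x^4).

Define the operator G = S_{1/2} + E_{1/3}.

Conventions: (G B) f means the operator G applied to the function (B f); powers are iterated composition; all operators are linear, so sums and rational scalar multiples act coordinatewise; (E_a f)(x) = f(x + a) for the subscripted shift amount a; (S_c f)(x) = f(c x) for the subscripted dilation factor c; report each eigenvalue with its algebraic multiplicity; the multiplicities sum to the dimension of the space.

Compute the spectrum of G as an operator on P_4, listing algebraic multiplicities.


image of 1: 2
image of x: (3/2)x + 1/3
image of x^2: (5/4)x^2 + (2/3)x + 1/9
image of x^3: (9/8)x^3 + x^2 + (1/3)x + 1/27
image of x^4: (17/16)x^4 + (4/3)x^3 + (2/3)x^2 + (4/27)x + 1/81
the matrix is upper triangular; its diagonal is (2, 3/2, 5/4, 9/8, 17/16)
for a triangular matrix the eigenvalues are the diagonal entries, with algebraic multiplicity their repetition count

λ = 17/16 (multiplicity 1), λ = 9/8 (multiplicity 1), λ = 5/4 (multiplicity 1), λ = 3/2 (multiplicity 1), λ = 2 (multiplicity 1)


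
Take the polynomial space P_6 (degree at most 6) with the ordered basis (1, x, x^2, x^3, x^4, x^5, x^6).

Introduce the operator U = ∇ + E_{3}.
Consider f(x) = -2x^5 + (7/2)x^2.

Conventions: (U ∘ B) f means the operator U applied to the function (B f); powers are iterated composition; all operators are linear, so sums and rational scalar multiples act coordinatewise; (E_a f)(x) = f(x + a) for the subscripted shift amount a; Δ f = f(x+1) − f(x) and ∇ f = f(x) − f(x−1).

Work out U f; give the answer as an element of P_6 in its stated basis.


∇ f = -10x^4 + 20x^3 - 20x^2 + 17x - 11/2
E_{3} f = -2x^5 - 30x^4 - 180x^3 - (1073/2)x^2 - 789x - 909/2
(∇ + E_{3}) f = -2x^5 - 40x^4 - 160x^3 - (1113/2)x^2 - 772x - 460

the result is g(x) = -2x^5 - 40x^4 - 160x^3 - (1113/2)x^2 - 772x - 460


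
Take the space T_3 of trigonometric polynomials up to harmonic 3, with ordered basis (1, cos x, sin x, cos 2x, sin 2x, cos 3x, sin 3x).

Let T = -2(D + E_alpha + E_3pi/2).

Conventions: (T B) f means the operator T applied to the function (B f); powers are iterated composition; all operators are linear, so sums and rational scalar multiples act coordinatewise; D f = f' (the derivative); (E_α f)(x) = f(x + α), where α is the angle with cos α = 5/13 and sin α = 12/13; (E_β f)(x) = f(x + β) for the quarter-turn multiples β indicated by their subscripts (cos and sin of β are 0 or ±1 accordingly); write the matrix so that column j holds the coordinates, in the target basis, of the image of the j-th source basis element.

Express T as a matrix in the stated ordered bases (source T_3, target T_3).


image of 1: -4
image of cos x: -(10/13)cos x + (24/13)sin x
image of sin x: -(24/13)cos x - (10/13)sin x
image of cos 2x: (576/169)cos 2x + (916/169)sin 2x
image of sin 2x: -(916/169)cos 2x + (576/169)sin 2x
image of cos 3x: (4070/2197)cos 3x + (15920/2197)sin 3x
image of sin 3x: -(15920/2197)cos 3x + (4070/2197)sin 3x
each image's coordinates form column j of the matrix

the matrix is [[-4, 0, 0, 0, 0, 0, 0]; [0, -10/13, -24/13, 0, 0, 0, 0]; [0, 24/13, -10/13, 0, 0, 0, 0]; [0, 0, 0, 576/169, -916/169, 0, 0]; [0, 0, 0, 916/169, 576/169, 0, 0]; [0, 0, 0, 0, 0, 4070/2197, -15920/2197]; [0, 0, 0, 0, 0, 15920/2197, 4070/2197]] (rows listed top to bottom)


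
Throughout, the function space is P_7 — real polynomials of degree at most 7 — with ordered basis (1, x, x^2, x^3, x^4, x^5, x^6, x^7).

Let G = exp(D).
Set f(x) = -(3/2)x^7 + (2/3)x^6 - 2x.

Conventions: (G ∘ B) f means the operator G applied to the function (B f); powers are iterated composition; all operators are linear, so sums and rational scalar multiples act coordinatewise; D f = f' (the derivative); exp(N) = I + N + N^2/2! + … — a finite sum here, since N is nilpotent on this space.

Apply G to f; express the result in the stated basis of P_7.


order-1 term: -(21/2)x^6 + 4x^5 - 2
order-2 term: -(63/2)x^5 + 10x^4
order-3 term: -(105/2)x^4 + (40/3)x^3
order-4 term: -(105/2)x^3 + 10x^2
order-5 term: -(63/2)x^2 + 4x
order-6 term: -(21/2)x + 2/3
order-7 term: -3/2
the series for exp(D) f terminates at order 7
exp(D) f = -(3/2)x^7 - (59/6)x^6 - (55/2)x^5 - (85/2)x^4 - (235/6)x^3 - (43/2)x^2 - (17/2)x - 17/6

g(x) = -(3/2)x^7 - (59/6)x^6 - (55/2)x^5 - (85/2)x^4 - (235/6)x^3 - (43/2)x^2 - (17/2)x - 17/6


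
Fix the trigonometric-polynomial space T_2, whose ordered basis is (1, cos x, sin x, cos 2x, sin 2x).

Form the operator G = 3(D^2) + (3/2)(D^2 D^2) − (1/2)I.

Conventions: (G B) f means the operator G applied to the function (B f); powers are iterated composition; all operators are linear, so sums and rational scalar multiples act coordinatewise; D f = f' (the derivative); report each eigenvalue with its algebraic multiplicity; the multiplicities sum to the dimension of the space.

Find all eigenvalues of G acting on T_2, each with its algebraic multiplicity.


image of 1: -1/2
image of cos x: -2cos x
image of sin x: -2sin x
image of cos 2x: (23/2)cos 2x
image of sin 2x: (23/2)sin 2x
the matrix is diagonal; its diagonal is (-1/2, -2, -2, 23/2, 23/2)
for a triangular matrix the eigenvalues are the diagonal entries, with algebraic multiplicity their repetition count

λ = -2 (multiplicity 2), λ = -1/2 (multiplicity 1), λ = 23/2 (multiplicity 2)


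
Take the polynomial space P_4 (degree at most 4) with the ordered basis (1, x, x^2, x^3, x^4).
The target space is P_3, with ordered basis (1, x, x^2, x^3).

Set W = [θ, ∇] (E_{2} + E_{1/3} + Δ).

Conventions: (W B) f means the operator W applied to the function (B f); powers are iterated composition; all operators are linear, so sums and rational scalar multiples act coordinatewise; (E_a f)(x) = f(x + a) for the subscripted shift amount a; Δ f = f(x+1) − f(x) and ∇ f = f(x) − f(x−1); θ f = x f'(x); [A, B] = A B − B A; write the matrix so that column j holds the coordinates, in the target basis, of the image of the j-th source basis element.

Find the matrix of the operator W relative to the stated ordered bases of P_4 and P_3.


the matrix is [[0, -2, -8/3, -4/3, -184/27]; [0, 0, -4, -8, -16/3]; [0, 0, 0, -6, -16]; [0, 0, 0, 0, -8]] (rows listed top to bottom)

image of 1: 0
image of x: -2
image of x^2: -4x - 8/3
image of x^3: -6x^2 - 8x - 4/3
image of x^4: -8x^3 - 16x^2 - (16/3)x - 184/27
each image's coordinates form column j of the matrix


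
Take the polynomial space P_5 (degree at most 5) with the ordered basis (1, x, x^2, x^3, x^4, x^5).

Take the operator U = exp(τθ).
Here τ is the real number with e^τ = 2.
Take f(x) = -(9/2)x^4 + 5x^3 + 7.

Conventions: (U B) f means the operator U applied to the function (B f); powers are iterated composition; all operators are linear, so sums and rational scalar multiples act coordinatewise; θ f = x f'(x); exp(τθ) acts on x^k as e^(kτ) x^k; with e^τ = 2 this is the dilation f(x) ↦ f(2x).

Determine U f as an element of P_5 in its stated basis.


the result is g(x) = -72x^4 + 40x^3 + 7

exp(τθ) x^k = e^(kτ) x^k; with e^τ = 2 this sends x^k to 2^k x^k
x^3 ↦ 8 x^3
x^4 ↦ 16 x^4
applying this coordinatewise to f: exp(τθ) f = -72x^4 + 40x^3 + 7


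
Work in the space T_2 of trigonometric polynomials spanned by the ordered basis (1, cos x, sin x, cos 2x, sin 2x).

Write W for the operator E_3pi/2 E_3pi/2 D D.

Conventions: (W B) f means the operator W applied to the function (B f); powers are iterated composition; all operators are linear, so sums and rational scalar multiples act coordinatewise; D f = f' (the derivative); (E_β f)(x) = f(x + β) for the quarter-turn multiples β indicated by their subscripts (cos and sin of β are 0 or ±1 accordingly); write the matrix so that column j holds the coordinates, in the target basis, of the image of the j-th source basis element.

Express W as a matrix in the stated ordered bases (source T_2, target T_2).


the matrix is [[0, 0, 0, 0, 0]; [0, 1, 0, 0, 0]; [0, 0, 1, 0, 0]; [0, 0, 0, -4, 0]; [0, 0, 0, 0, -4]] (rows listed top to bottom)

image of 1: 0
image of cos x: cos x
image of sin x: sin x
image of cos 2x: -4cos 2x
image of sin 2x: -4sin 2x
each image's coordinates form column j of the matrix


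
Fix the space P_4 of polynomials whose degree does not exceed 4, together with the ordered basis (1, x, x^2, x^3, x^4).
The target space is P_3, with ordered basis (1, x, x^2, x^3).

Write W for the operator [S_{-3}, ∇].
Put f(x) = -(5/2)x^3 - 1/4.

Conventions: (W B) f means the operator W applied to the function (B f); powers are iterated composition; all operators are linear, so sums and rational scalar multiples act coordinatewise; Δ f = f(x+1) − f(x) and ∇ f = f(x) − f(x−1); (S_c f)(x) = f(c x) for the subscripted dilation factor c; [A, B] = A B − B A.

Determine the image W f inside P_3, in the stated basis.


∇ f = -(15/2)x^2 + (15/2)x - 5/2
S_{-3} ∇ f = -(135/2)x^2 - (45/2)x - 5/2
S_{-3} f = (135/2)x^3 - 1/4
∇ S_{-3} f = (405/2)x^2 - (405/2)x + 135/2
[S_{-3}, ∇] f = -270x^2 + 180x - 70

the image equals g(x) = -270x^2 + 180x - 70


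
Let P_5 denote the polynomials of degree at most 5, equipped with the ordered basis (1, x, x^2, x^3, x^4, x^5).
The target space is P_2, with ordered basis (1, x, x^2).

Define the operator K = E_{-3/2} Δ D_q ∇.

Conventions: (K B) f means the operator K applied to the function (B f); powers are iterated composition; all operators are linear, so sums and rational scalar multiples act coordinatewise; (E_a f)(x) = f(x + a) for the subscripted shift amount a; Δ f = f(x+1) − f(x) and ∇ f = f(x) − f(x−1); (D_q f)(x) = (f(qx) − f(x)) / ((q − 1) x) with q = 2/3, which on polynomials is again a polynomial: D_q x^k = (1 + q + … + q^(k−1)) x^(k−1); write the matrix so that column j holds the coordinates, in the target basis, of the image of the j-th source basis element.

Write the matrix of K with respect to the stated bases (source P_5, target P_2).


image of 1: 0
image of x: 0
image of x^2: 0
image of x^3: 5
image of x^4: (152/9)x - 242/9
image of x^5: (325/9)x^2 - (1030/9)x + 10585/108
each image's coordinates form column j of the matrix

the matrix is [[0, 0, 0, 5, -242/9, 10585/108]; [0, 0, 0, 0, 152/9, -1030/9]; [0, 0, 0, 0, 0, 325/9]] (rows listed top to bottom)


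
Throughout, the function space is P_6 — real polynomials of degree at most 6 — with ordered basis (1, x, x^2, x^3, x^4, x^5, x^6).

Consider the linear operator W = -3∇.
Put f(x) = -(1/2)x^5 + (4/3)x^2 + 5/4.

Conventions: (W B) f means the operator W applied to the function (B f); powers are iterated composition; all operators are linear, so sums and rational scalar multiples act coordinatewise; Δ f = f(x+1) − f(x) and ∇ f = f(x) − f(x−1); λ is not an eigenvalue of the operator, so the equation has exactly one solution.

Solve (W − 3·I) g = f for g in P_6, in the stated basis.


write g with unknown coordinates in the stated basis and equate coefficients in (W − 3·I) g = f
solving from the highest basis element down gives g = (1/6)x^5 - (5/6)x^4 + 5x^3 - (199/9)x^2 + (1141/18)x - 1103/12
check: W g = -(5/2)x^4 + 15x^3 - 65x^2 + (1141/6)x - 549/2
so W g − 3·g = -(1/2)x^5 + (4/3)x^2 + 5/4 = f ✓

g(x) = (1/6)x^5 - (5/6)x^4 + 5x^3 - (199/9)x^2 + (1141/18)x - 1103/12


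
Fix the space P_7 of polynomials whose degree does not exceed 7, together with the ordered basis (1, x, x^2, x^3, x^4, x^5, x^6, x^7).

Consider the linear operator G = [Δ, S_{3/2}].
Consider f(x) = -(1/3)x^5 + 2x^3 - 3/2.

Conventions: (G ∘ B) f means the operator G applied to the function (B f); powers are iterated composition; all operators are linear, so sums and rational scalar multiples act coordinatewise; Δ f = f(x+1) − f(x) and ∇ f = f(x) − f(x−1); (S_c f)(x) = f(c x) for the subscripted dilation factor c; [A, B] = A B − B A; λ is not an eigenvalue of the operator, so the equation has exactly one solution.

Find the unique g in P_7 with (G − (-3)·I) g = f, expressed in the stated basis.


write g with unknown coordinates in the stated basis and equate coefficients in (G − (-3)·I) g = f
solving from the highest basis element down gives g = -(1/9)x^5 + (15/32)x^4 + (451/384)x^3 - (6079/3072)x^2 - (42593/18432)x - 33769/55296
check: G g = -(45/32)x^4 - (195/128)x^3 + (6079/1024)x^2 + (42593/6144)x + 6121/18432
so G g − (-3)·g = -(1/3)x^5 + 2x^3 - 3/2 = f ✓

the image equals g(x) = -(1/9)x^5 + (15/32)x^4 + (451/384)x^3 - (6079/3072)x^2 - (42593/18432)x - 33769/55296


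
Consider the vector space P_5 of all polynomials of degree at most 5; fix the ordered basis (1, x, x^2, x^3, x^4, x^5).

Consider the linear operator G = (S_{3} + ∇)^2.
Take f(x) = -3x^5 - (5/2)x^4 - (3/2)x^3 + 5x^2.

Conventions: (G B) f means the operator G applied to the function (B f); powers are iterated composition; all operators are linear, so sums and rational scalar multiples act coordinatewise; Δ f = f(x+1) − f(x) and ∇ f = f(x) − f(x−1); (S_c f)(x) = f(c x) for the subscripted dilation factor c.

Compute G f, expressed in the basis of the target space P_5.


S_{3} f = -729x^5 - (405/2)x^4 - (81/2)x^3 + 45x^2
∇ f = -15x^4 + 20x^3 - (39/2)x^2 + (39/2)x - 7
(S_{3} + ∇) f = -729x^5 - (435/2)x^4 - (41/2)x^3 + (51/2)x^2 + (39/2)x - 7
S_{3} (S_{3} + ∇) f = -177147x^5 - (35235/2)x^4 - (1107/2)x^3 + (459/2)x^2 + (117/2)x - 7
∇ (S_{3} + ∇) f = -3645x^4 + 6420x^3 - (12093/2)x^2 + (5775/2)x - 538
(S_{3} + ∇) (S_{3} + ∇) f = -177147x^5 - (42525/2)x^4 + (11733/2)x^3 - 5817x^2 + 2946x - 545

g(x) = -177147x^5 - (42525/2)x^4 + (11733/2)x^3 - 5817x^2 + 2946x - 545


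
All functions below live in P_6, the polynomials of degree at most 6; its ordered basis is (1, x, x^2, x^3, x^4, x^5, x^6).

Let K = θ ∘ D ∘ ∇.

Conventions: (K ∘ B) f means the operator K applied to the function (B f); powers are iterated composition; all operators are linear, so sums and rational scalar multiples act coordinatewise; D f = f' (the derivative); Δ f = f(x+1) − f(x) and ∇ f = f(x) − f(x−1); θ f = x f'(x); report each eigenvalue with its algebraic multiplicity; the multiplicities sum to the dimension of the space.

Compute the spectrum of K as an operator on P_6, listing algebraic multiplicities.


λ = 0 (multiplicity 7)

image of 1: 0
image of x: 0
image of x^2: 0
image of x^3: 6x
image of x^4: 24x^2 - 12x
image of x^5: 60x^3 - 60x^2 + 20x
image of x^6: 120x^4 - 180x^3 + 120x^2 - 30x
the matrix is upper triangular; its diagonal is (0, 0, 0, 0, 0, 0, 0)
for a triangular matrix the eigenvalues are the diagonal entries, with algebraic multiplicity their repetition count


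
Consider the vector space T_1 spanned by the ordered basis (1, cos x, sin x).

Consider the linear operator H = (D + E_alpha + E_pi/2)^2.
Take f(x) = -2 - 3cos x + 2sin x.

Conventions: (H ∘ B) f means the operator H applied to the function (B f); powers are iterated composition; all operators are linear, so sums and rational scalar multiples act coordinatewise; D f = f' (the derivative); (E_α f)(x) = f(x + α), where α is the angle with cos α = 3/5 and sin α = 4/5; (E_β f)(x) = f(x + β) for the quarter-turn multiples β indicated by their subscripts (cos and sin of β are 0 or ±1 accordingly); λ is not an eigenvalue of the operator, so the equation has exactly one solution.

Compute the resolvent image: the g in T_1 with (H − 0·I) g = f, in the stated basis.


the result is g(x) = -1/2 + (393/1681)cos x - (626/1681)sin x

write g with unknown coordinates in the stated basis and equate coefficients in (H − 0·I) g = f
solving from the highest basis element down gives g = -1/2 + (393/1681)cos x - (626/1681)sin x
check: H g = -2 - 3cos x + 2sin x
so H g − 0·g = -2 - 3cos x + 2sin x = f ✓


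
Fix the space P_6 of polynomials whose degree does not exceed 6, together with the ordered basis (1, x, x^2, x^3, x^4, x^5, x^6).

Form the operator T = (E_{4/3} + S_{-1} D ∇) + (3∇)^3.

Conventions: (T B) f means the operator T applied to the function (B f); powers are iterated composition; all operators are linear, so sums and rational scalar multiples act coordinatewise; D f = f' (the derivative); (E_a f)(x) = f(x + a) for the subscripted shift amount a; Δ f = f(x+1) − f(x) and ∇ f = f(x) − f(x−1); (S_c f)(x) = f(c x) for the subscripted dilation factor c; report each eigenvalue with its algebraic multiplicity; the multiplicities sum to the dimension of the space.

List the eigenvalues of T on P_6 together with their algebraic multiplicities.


image of 1: 1
image of x: x + 4/3
image of x^2: x^2 + (8/3)x + 34/9
image of x^3: x^3 + 4x^2 - (2/3)x + 4357/27
image of x^4: x^4 + (16/3)x^3 + (68/3)x^2 + (18076/27)x - 78152/81
image of x^5: x^5 + (20/3)x^4 - (20/9)x^3 + (43570/27)x^2 - (394000/81)x + 983959/243
image of x^6: x^6 + 8x^5 + (170/3)x^4 + (90380/27)x^3 - (390760/27)x^2 + (1972778/81)x - 10620350/729
the matrix is upper triangular; its diagonal is (1, 1, 1, 1, 1, 1, 1)
for a triangular matrix the eigenvalues are the diagonal entries, with algebraic multiplicity their repetition count

λ = 1 (multiplicity 7)


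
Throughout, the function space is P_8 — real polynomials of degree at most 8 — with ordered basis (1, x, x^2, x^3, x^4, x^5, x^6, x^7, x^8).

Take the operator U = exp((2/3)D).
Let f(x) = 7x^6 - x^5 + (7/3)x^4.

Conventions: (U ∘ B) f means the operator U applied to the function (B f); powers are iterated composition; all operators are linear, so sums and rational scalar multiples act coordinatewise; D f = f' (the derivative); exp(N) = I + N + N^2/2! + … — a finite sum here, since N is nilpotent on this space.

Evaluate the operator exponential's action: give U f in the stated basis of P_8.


order-1 term: 28x^5 - (10/3)x^4 + (56/9)x^3
order-2 term: (140/3)x^4 - (40/9)x^3 + (56/9)x^2
order-3 term: (1120/27)x^3 - (80/27)x^2 + (224/81)x
order-4 term: (560/27)x^2 - (80/81)x + 112/243
order-5 term: (448/81)x - 32/243
order-6 term: 448/729
the series for exp((2/3)D) f terminates at order 6
exp((2/3)D) f = 7x^6 + 27x^5 + (137/3)x^4 + (1168/27)x^3 + 24x^2 + (592/81)x + 688/729

the image equals g(x) = 7x^6 + 27x^5 + (137/3)x^4 + (1168/27)x^3 + 24x^2 + (592/81)x + 688/729


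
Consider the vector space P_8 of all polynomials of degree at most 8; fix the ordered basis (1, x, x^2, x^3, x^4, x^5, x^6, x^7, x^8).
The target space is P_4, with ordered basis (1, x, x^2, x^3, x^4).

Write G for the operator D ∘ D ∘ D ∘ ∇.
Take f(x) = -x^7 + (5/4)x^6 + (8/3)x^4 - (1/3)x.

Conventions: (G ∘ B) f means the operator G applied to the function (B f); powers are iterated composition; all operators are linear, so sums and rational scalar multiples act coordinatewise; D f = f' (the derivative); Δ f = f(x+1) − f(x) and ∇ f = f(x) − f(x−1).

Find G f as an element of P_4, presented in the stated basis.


g(x) = -840x^3 + 1710x^2 - 1290x + 424

∇ f = -7x^6 + (57/2)x^5 - (215/4)x^4 + (212/3)x^3 - (223/4)x^2 + (151/6)x - 21/4
D ∇ f = -42x^5 + (285/2)x^4 - 215x^3 + 212x^2 - (223/2)x + 151/6
D (D ∘ ∇) f = -210x^4 + 570x^3 - 645x^2 + 424x - 223/2
D D (D ∘ ∇) f = -840x^3 + 1710x^2 - 1290x + 424


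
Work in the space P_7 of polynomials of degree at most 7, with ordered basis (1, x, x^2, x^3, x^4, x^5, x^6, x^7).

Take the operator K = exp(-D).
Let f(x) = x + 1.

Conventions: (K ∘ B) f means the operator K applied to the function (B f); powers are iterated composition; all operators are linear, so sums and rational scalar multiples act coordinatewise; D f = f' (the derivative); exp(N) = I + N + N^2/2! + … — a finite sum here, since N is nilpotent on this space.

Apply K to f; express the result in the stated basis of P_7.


order-1 term: -1
the series for exp(-D) f terminates at order 1
exp(-D) f = x

the result is g(x) = x


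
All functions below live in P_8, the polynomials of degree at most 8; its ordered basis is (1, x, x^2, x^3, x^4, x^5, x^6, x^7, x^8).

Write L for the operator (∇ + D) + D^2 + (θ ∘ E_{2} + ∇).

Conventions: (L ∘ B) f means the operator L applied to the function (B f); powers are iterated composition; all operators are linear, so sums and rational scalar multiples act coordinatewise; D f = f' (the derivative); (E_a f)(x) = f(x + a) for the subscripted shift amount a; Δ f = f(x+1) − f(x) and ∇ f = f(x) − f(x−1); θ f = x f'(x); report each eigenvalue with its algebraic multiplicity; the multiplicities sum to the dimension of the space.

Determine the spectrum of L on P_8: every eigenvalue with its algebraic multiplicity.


λ = 0 (multiplicity 1), λ = 1 (multiplicity 1), λ = 2 (multiplicity 1), λ = 3 (multiplicity 1), λ = 4 (multiplicity 1), λ = 5 (multiplicity 1), λ = 6 (multiplicity 1), λ = 7 (multiplicity 1), λ = 8 (multiplicity 1)

image of 1: 0
image of x: x + 3
image of x^2: 2x^2 + 10x
image of x^3: 3x^3 + 21x^2 + 12x + 2
image of x^4: 4x^4 + 36x^3 + 48x^2 + 40x - 2
image of x^5: 5x^5 + 55x^4 + 120x^3 + 180x^2 + 70x + 2
image of x^6: 6x^6 + 78x^5 + 240x^4 + 520x^3 + 450x^2 + 204x - 2
image of x^7: 7x^7 + 105x^6 + 420x^5 + 1190x^4 + 1610x^3 + 1386x^2 + 434x + 2
image of x^8: 8x^8 + 136x^7 + 672x^6 + 2352x^5 + 4340x^4 + 5488x^3 + 3528x^2 + 1040x - 2
the matrix is upper triangular; its diagonal is (0, 1, 2, 3, 4, 5, 6, 7, 8)
for a triangular matrix the eigenvalues are the diagonal entries, with algebraic multiplicity their repetition count


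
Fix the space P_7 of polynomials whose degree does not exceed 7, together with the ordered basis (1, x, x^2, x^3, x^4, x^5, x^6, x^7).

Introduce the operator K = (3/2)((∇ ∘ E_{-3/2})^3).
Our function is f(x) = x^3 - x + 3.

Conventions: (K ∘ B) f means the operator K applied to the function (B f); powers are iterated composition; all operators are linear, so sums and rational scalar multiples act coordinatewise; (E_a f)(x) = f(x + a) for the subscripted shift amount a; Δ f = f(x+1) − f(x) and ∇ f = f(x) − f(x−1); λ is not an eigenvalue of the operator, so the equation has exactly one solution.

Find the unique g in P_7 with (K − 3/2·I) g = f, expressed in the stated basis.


the image equals g(x) = -(2/3)x^3 + (2/3)x - 6

write g with unknown coordinates in the stated basis and equate coefficients in (K − 3/2·I) g = f
solving from the highest basis element down gives g = -(2/3)x^3 + (2/3)x - 6
check: K g = -6
so K g − 3/2·g = x^3 - x + 3 = f ✓
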